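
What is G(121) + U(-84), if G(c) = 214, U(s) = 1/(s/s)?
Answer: 215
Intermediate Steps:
U(s) = 1 (U(s) = 1/1 = 1)
G(121) + U(-84) = 214 + 1 = 215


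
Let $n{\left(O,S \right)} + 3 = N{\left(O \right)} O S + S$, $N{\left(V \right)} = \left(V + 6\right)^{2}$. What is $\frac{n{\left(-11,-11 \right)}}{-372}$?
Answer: $- \frac{3011}{372} \approx -8.0941$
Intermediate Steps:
$N{\left(V \right)} = \left(6 + V\right)^{2}$
$n{\left(O,S \right)} = -3 + S + O S \left(6 + O\right)^{2}$ ($n{\left(O,S \right)} = -3 + \left(\left(6 + O\right)^{2} O S + S\right) = -3 + \left(O \left(6 + O\right)^{2} S + S\right) = -3 + \left(O S \left(6 + O\right)^{2} + S\right) = -3 + \left(S + O S \left(6 + O\right)^{2}\right) = -3 + S + O S \left(6 + O\right)^{2}$)
$\frac{n{\left(-11,-11 \right)}}{-372} = \frac{-3 - 11 - - 121 \left(6 - 11\right)^{2}}{-372} = \left(-3 - 11 - - 121 \left(-5\right)^{2}\right) \left(- \frac{1}{372}\right) = \left(-3 - 11 - \left(-121\right) 25\right) \left(- \frac{1}{372}\right) = \left(-3 - 11 + 3025\right) \left(- \frac{1}{372}\right) = 3011 \left(- \frac{1}{372}\right) = - \frac{3011}{372}$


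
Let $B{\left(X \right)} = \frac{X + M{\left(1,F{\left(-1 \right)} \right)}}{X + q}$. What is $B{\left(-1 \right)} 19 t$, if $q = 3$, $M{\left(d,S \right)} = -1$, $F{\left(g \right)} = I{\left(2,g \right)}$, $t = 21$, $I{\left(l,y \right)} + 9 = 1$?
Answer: $-399$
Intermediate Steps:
$I{\left(l,y \right)} = -8$ ($I{\left(l,y \right)} = -9 + 1 = -8$)
$F{\left(g \right)} = -8$
$B{\left(X \right)} = \frac{-1 + X}{3 + X}$ ($B{\left(X \right)} = \frac{X - 1}{X + 3} = \frac{-1 + X}{3 + X}$)
$B{\left(-1 \right)} 19 t = \frac{-1 - 1}{3 - 1} \cdot 19 \cdot 21 = \frac{1}{2} \left(-2\right) 19 \cdot 21 = \left(-1\right) 19 \cdot 21 = \left(-19\right) 21 = -399$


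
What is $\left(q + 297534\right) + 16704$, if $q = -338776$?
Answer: $-24538$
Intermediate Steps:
$\left(q + 297534\right) + 16704 = \left(-338776 + 297534\right) + 16704 = -41242 + 16704 = -24538$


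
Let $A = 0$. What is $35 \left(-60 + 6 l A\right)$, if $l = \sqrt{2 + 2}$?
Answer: $-2100$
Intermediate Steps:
$l = 2$ ($l = \sqrt{4} = 2$)
$35 \left(-60 + 6 l A\right) = 35 \left(-60 + 6 \cdot 2 \cdot 0\right) = 35 \left(-60 + 12 \cdot 0\right) = 35 \left(-60 + 0\right) = 35 \left(-60\right) = -2100$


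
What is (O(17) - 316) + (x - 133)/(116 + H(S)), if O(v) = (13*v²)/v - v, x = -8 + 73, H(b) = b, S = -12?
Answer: -2929/26 ≈ -112.65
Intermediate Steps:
x = 65
O(v) = 12*v (O(v) = 13*v - v = 12*v)
(O(17) - 316) + (x - 133)/(116 + H(S)) = (12*17 - 316) + (65 - 133)/(116 - 12) = (204 - 316) - 68/104 = -112 - 68*1/104 = -112 - 17/26 = -2929/26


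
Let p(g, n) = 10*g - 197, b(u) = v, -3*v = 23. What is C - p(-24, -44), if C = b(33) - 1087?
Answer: -1973/3 ≈ -657.67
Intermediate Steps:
v = -23/3 (v = -⅓*23 = -23/3 ≈ -7.6667)
b(u) = -23/3
p(g, n) = -197 + 10*g
C = -3284/3 (C = -23/3 - 1087 = -3284/3 ≈ -1094.7)
C - p(-24, -44) = -3284/3 - (-197 + 10*(-24)) = -3284/3 - (-197 - 240) = -3284/3 - 1*(-437) = -3284/3 + 437 = -1973/3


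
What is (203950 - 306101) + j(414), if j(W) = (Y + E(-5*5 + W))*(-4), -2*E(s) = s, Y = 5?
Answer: -101393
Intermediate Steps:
E(s) = -s/2
j(W) = -70 + 2*W (j(W) = (5 - (-5*5 + W)/2)*(-4) = (5 - (-25 + W)/2)*(-4) = (5 + (25/2 - W/2))*(-4) = (35/2 - W/2)*(-4) = -70 + 2*W)
(203950 - 306101) + j(414) = (203950 - 306101) + (-70 + 2*414) = -102151 + (-70 + 828) = -102151 + 758 = -101393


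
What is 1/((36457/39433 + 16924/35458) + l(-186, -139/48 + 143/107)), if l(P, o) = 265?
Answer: 699107657/186243557304 ≈ 0.0037537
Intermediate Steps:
1/((36457/39433 + 16924/35458) + l(-186, -139/48 + 143/107)) = 1/((36457/39433 + 16924/35458) + 265) = 1/((36457*(1/39433) + 16924*(1/35458)) + 265) = 1/((36457/39433 + 8462/17729) + 265) = 1/(980028199/699107657 + 265) = 1/(186243557304/699107657) = 699107657/186243557304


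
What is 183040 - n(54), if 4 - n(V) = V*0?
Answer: 183036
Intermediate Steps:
n(V) = 4 (n(V) = 4 - V*0 = 4 - 1*0 = 4 + 0 = 4)
183040 - n(54) = 183040 - 1*4 = 183040 - 4 = 183036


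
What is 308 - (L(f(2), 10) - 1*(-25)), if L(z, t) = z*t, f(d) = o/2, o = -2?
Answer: 293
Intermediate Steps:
f(d) = -1 (f(d) = -2/2 = -2*1/2 = -1)
L(z, t) = t*z
308 - (L(f(2), 10) - 1*(-25)) = 308 - (10*(-1) - 1*(-25)) = 308 - (-10 + 25) = 308 - 1*15 = 308 - 15 = 293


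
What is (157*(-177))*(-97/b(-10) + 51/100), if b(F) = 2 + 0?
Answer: 133359411/100 ≈ 1.3336e+6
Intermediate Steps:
b(F) = 2
(157*(-177))*(-97/b(-10) + 51/100) = (157*(-177))*(-97/2 + 51/100) = -27789*(-97*1/2 + 51*(1/100)) = -27789*(-97/2 + 51/100) = -27789*(-4799/100) = 133359411/100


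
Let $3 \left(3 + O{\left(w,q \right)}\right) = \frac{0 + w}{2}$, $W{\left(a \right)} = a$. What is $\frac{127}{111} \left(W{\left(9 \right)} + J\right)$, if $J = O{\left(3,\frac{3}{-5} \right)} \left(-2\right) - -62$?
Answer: $\frac{9652}{111} \approx 86.955$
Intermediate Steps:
$O{\left(w,q \right)} = -3 + \frac{w}{6}$ ($O{\left(w,q \right)} = -3 + \frac{\left(0 + w\right) \frac{1}{2}}{3} = -3 + \frac{w \frac{1}{2}}{3} = -3 + \frac{\frac{1}{2} w}{3} = -3 + \frac{w}{6}$)
$J = 67$ ($J = \left(-3 + \frac{1}{6} \cdot 3\right) \left(-2\right) - -62 = \left(-3 + \frac{1}{2}\right) \left(-2\right) + 62 = \left(- \frac{5}{2}\right) \left(-2\right) + 62 = 5 + 62 = 67$)
$\frac{127}{111} \left(W{\left(9 \right)} + J\right) = \frac{127}{111} \left(9 + 67\right) = 127 \cdot \frac{1}{111} \cdot 76 = \frac{127}{111} \cdot 76 = \frac{9652}{111}$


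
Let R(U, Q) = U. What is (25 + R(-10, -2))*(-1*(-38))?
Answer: 570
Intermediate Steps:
(25 + R(-10, -2))*(-1*(-38)) = (25 - 10)*(-1*(-38)) = 15*38 = 570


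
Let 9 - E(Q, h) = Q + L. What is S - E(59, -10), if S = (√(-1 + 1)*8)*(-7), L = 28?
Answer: 78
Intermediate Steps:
E(Q, h) = -19 - Q (E(Q, h) = 9 - (Q + 28) = 9 - (28 + Q) = 9 + (-28 - Q) = -19 - Q)
S = 0 (S = (√0*8)*(-7) = (0*8)*(-7) = 0*(-7) = 0)
S - E(59, -10) = 0 - (-19 - 1*59) = 0 - (-19 - 59) = 0 - 1*(-78) = 0 + 78 = 78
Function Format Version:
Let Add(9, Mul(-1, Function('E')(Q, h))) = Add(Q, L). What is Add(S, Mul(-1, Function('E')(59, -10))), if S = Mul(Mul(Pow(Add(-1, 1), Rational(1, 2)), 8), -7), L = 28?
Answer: 78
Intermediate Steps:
Function('E')(Q, h) = Add(-19, Mul(-1, Q)) (Function('E')(Q, h) = Add(9, Mul(-1, Add(Q, 28))) = Add(9, Mul(-1, Add(28, Q))) = Add(9, Add(-28, Mul(-1, Q))) = Add(-19, Mul(-1, Q)))
S = 0 (S = Mul(Mul(Pow(0, Rational(1, 2)), 8), -7) = Mul(Mul(0, 8), -7) = Mul(0, -7) = 0)
Add(S, Mul(-1, Function('E')(59, -10))) = Add(0, Mul(-1, Add(-19, Mul(-1, 59)))) = Add(0, Mul(-1, Add(-19, -59))) = Add(0, Mul(-1, -78)) = Add(0, 78) = 78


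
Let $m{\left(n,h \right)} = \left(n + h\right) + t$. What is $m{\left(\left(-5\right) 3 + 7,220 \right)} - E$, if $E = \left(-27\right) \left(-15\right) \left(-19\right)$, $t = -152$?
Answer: $7755$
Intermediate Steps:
$m{\left(n,h \right)} = -152 + h + n$ ($m{\left(n,h \right)} = \left(n + h\right) - 152 = \left(h + n\right) - 152 = -152 + h + n$)
$E = -7695$ ($E = 405 \left(-19\right) = -7695$)
$m{\left(\left(-5\right) 3 + 7,220 \right)} - E = \left(-152 + 220 + \left(\left(-5\right) 3 + 7\right)\right) - -7695 = \left(-152 + 220 + \left(-15 + 7\right)\right) + 7695 = \left(-152 + 220 - 8\right) + 7695 = 60 + 7695 = 7755$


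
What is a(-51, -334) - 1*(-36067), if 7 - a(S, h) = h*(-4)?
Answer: 34738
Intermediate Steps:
a(S, h) = 7 + 4*h (a(S, h) = 7 - h*(-4) = 7 - (-4)*h = 7 + 4*h)
a(-51, -334) - 1*(-36067) = (7 + 4*(-334)) - 1*(-36067) = (7 - 1336) + 36067 = -1329 + 36067 = 34738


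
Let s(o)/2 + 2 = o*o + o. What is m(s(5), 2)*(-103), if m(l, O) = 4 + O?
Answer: -618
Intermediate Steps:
s(o) = -4 + 2*o + 2*o**2 (s(o) = -4 + 2*(o*o + o) = -4 + 2*(o**2 + o) = -4 + 2*(o + o**2) = -4 + (2*o + 2*o**2) = -4 + 2*o + 2*o**2)
m(s(5), 2)*(-103) = (4 + 2)*(-103) = 6*(-103) = -618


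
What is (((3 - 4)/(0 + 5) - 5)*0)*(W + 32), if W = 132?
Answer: 0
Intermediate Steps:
(((3 - 4)/(0 + 5) - 5)*0)*(W + 32) = (((3 - 4)/(0 + 5) - 5)*0)*(132 + 32) = ((-1/5 - 5)*0)*164 = -26/5*0*164 = 0*164 = 0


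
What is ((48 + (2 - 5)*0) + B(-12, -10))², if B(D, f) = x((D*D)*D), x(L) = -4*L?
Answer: 48441600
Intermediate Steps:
B(D, f) = -4*D³ (B(D, f) = -4*D*D*D = -4*D²*D = -4*D³)
((48 + (2 - 5)*0) + B(-12, -10))² = ((48 + (2 - 5)*0) - 4*(-12)³)² = ((48 - 3*0) - 4*(-1728))² = ((48 + 0) + 6912)² = (48 + 6912)² = 6960² = 48441600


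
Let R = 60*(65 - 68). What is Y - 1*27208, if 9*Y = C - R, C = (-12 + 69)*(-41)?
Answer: -82343/3 ≈ -27448.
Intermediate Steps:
R = -180 (R = 60*(-3) = -180)
C = -2337 (C = 57*(-41) = -2337)
Y = -719/3 (Y = (-2337 - 1*(-180))/9 = (-2337 + 180)/9 = (1/9)*(-2157) = -719/3 ≈ -239.67)
Y - 1*27208 = -719/3 - 1*27208 = -719/3 - 27208 = -82343/3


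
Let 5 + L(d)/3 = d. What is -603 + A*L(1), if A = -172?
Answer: 1461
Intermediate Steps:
L(d) = -15 + 3*d
-603 + A*L(1) = -603 - 172*(-15 + 3*1) = -603 - 172*(-15 + 3) = -603 - 172*(-12) = -603 + 2064 = 1461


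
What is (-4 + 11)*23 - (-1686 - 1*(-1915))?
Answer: -68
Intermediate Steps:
(-4 + 11)*23 - (-1686 - 1*(-1915)) = 7*23 - (-1686 + 1915) = 161 - 1*229 = 161 - 229 = -68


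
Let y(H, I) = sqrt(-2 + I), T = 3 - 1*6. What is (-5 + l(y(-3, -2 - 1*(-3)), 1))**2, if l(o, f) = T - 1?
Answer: 81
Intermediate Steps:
T = -3 (T = 3 - 6 = -3)
l(o, f) = -4 (l(o, f) = -3 - 1 = -4)
(-5 + l(y(-3, -2 - 1*(-3)), 1))**2 = (-5 - 4)**2 = (-9)**2 = 81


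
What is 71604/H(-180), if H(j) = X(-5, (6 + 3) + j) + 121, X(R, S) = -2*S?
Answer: 71604/463 ≈ 154.65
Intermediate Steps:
H(j) = 103 - 2*j (H(j) = -2*((6 + 3) + j) + 121 = -2*(9 + j) + 121 = (-18 - 2*j) + 121 = 103 - 2*j)
71604/H(-180) = 71604/(103 - 2*(-180)) = 71604/(103 + 360) = 71604/463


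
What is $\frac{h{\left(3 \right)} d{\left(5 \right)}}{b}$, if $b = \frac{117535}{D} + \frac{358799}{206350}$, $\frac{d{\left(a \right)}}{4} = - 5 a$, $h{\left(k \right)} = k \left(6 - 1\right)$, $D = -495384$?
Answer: $- \frac{76666866300000}{76744968283} \approx -998.98$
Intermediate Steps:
$h{\left(k \right)} = 5 k$ ($h{\left(k \right)} = k 5 = 5 k$)
$d{\left(a \right)} = - 20 a$ ($d{\left(a \right)} = 4 \left(- 5 a\right) = - 20 a$)
$b = \frac{76744968283}{51111244200}$ ($b = \frac{117535}{-495384} + \frac{358799}{206350} = 117535 \left(- \frac{1}{495384}\right) + 358799 \cdot \frac{1}{206350} = - \frac{117535}{495384} + \frac{358799}{206350} = \frac{76744968283}{51111244200} \approx 1.5015$)
$\frac{h{\left(3 \right)} d{\left(5 \right)}}{b} = \frac{5 \cdot 3 \left(\left(-20\right) 5\right)}{\frac{76744968283}{51111244200}} = 15 \left(-100\right) \frac{51111244200}{76744968283} = \left(-1500\right) \frac{51111244200}{76744968283} = - \frac{76666866300000}{76744968283}$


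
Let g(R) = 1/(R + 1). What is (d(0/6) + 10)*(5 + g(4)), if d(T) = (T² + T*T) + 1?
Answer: 286/5 ≈ 57.200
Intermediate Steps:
d(T) = 1 + 2*T² (d(T) = (T² + T²) + 1 = 2*T² + 1 = 1 + 2*T²)
g(R) = 1/(1 + R)
(d(0/6) + 10)*(5 + g(4)) = ((1 + 2*(0/6)²) + 10)*(5 + 1/(1 + 4)) = ((1 + 2*(0*(⅙))²) + 10)*(5 + 1/5) = ((1 + 2*0²) + 10)*(5 + ⅕) = ((1 + 2*0) + 10)*(26/5) = ((1 + 0) + 10)*(26/5) = (1 + 10)*(26/5) = 11*(26/5) = 286/5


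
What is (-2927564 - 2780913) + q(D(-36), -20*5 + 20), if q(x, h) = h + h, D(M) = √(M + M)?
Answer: -5708637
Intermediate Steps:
D(M) = √2*√M (D(M) = √(2*M) = √2*√M)
q(x, h) = 2*h
(-2927564 - 2780913) + q(D(-36), -20*5 + 20) = (-2927564 - 2780913) + 2*(-20*5 + 20) = -5708477 + 2*(-100 + 20) = -5708477 + 2*(-80) = -5708477 - 160 = -5708637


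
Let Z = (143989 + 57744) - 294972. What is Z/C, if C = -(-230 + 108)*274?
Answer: -93239/33428 ≈ -2.7892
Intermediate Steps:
C = 33428 (C = -(-122)*274 = -1*(-33428) = 33428)
Z = -93239 (Z = 201733 - 294972 = -93239)
Z/C = -93239/33428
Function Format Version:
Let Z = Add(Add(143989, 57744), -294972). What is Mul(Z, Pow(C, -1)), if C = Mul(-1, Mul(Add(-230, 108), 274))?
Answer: Rational(-93239, 33428) ≈ -2.7892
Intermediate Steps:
C = 33428 (C = Mul(-1, Mul(-122, 274)) = Mul(-1, -33428) = 33428)
Z = -93239 (Z = Add(201733, -294972) = -93239)
Mul(Z, Pow(C, -1)) = Mul(-93239, Pow(33428, -1)) = Mul(-93239, Rational(1, 33428)) = Rational(-93239, 33428)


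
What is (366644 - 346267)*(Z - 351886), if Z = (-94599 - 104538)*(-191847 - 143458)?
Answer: 1360598370501923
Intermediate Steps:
Z = 66771631785 (Z = -199137*(-335305) = 66771631785)
(366644 - 346267)*(Z - 351886) = (366644 - 346267)*(66771631785 - 351886) = 20377*66771279899 = 1360598370501923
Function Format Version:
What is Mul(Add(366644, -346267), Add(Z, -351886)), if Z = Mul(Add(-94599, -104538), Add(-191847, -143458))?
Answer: 1360598370501923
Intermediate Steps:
Z = 66771631785 (Z = Mul(-199137, -335305) = 66771631785)
Mul(Add(366644, -346267), Add(Z, -351886)) = Mul(Add(366644, -346267), Add(66771631785, -351886)) = Mul(20377, 66771279899) = 1360598370501923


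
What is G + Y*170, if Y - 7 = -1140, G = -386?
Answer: -192996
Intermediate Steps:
Y = -1133 (Y = 7 - 1140 = -1133)
G + Y*170 = -386 - 1133*170 = -386 - 192610 = -192996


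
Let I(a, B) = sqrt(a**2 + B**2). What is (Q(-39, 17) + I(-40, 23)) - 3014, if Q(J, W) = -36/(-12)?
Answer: -3011 + sqrt(2129) ≈ -2964.9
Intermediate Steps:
Q(J, W) = 3 (Q(J, W) = -36*(-1/12) = 3)
I(a, B) = sqrt(B**2 + a**2)
(Q(-39, 17) + I(-40, 23)) - 3014 = (3 + sqrt(23**2 + (-40)**2)) - 3014 = (3 + sqrt(529 + 1600)) - 3014 = (3 + sqrt(2129)) - 3014 = -3011 + sqrt(2129)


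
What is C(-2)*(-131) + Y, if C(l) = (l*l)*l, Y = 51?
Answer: 1099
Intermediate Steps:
C(l) = l**3 (C(l) = l**2*l = l**3)
C(-2)*(-131) + Y = (-2)**3*(-131) + 51 = -8*(-131) + 51 = 1048 + 51 = 1099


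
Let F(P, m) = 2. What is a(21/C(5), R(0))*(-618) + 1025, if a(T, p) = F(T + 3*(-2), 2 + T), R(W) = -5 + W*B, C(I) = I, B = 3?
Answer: -211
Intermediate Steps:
R(W) = -5 + 3*W (R(W) = -5 + W*3 = -5 + 3*W)
a(T, p) = 2
a(21/C(5), R(0))*(-618) + 1025 = 2*(-618) + 1025 = -1236 + 1025 = -211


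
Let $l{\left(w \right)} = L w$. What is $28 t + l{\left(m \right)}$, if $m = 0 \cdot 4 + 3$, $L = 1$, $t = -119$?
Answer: $-3329$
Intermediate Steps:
$m = 3$ ($m = 0 + 3 = 3$)
$l{\left(w \right)} = w$ ($l{\left(w \right)} = 1 w = w$)
$28 t + l{\left(m \right)} = 28 \left(-119\right) + 3 = -3332 + 3 = -3329$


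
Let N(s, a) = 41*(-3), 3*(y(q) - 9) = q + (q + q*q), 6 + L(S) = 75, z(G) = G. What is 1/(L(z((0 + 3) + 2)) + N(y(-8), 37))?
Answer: -1/54 ≈ -0.018519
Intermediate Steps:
L(S) = 69 (L(S) = -6 + 75 = 69)
y(q) = 9 + q²/3 + 2*q/3 (y(q) = 9 + (q + (q + q*q))/3 = 9 + (q + (q + q²))/3 = 9 + (q² + 2*q)/3 = 9 + (q²/3 + 2*q/3) = 9 + q²/3 + 2*q/3)
N(s, a) = -123
1/(L(z((0 + 3) + 2)) + N(y(-8), 37)) = 1/(69 - 123) = 1/(-54) = -1/54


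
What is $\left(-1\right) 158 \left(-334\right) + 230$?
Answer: $53002$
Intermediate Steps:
$\left(-1\right) 158 \left(-334\right) + 230 = \left(-158\right) \left(-334\right) + 230 = 52772 + 230 = 53002$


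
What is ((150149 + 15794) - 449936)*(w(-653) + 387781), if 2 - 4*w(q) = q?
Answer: -440694373547/4 ≈ -1.1017e+11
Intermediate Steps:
w(q) = ½ - q/4
((150149 + 15794) - 449936)*(w(-653) + 387781) = ((150149 + 15794) - 449936)*((½ - ¼*(-653)) + 387781) = (165943 - 449936)*((½ + 653/4) + 387781) = -283993*(655/4 + 387781) = -283993*1551779/4 = -440694373547/4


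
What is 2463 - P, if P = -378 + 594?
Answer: 2247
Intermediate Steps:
P = 216
2463 - P = 2463 - 1*216 = 2463 - 216 = 2247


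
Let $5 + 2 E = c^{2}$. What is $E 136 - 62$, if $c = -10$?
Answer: $6398$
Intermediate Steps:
$E = \frac{95}{2}$ ($E = - \frac{5}{2} + \frac{\left(-10\right)^{2}}{2} = - \frac{5}{2} + \frac{1}{2} \cdot 100 = - \frac{5}{2} + 50 = \frac{95}{2} \approx 47.5$)
$E 136 - 62 = \frac{95}{2} \cdot 136 - 62 = 6460 - 62 = 6398$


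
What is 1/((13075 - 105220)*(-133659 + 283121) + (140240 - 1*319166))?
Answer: -1/13772354916 ≈ -7.2609e-11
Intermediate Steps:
1/((13075 - 105220)*(-133659 + 283121) + (140240 - 1*319166)) = 1/(-92145*149462 + (140240 - 319166)) = 1/(-13772175990 - 178926) = 1/(-13772354916) = -1/13772354916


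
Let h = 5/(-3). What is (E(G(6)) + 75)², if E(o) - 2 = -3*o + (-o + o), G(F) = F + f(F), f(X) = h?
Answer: 4096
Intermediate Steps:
h = -5/3 (h = 5*(-⅓) = -5/3 ≈ -1.6667)
f(X) = -5/3
G(F) = -5/3 + F (G(F) = F - 5/3 = -5/3 + F)
E(o) = 2 - 3*o (E(o) = 2 + (-3*o + (-o + o)) = 2 + (-3*o + 0) = 2 - 3*o)
(E(G(6)) + 75)² = ((2 - 3*(-5/3 + 6)) + 75)² = ((2 - 3*13/3) + 75)² = ((2 - 13) + 75)² = (-11 + 75)² = 64² = 4096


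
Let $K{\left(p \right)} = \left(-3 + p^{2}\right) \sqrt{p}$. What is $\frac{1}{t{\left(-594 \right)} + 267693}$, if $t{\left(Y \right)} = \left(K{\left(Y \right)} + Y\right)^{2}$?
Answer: $\frac{i}{39 \left(- 1896095593783 i + 32243508 \sqrt{66}\right)} \approx -1.3523 \cdot 10^{-14} + 1.8682 \cdot 10^{-18} i$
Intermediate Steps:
$K{\left(p \right)} = \sqrt{p} \left(-3 + p^{2}\right)$
$t{\left(Y \right)} = \left(Y + \sqrt{Y} \left(-3 + Y^{2}\right)\right)^{2}$ ($t{\left(Y \right)} = \left(\sqrt{Y} \left(-3 + Y^{2}\right) + Y\right)^{2} = \left(Y + \sqrt{Y} \left(-3 + Y^{2}\right)\right)^{2}$)
$\frac{1}{t{\left(-594 \right)} + 267693} = \frac{1}{\left(-594 + \sqrt{-594} \left(-3 + \left(-594\right)^{2}\right)\right)^{2} + 267693} = \frac{1}{\left(-594 + 3 i \sqrt{66} \left(-3 + 352836\right)\right)^{2} + 267693} = \frac{1}{\left(-594 + 3 i \sqrt{66} \cdot 352833\right)^{2} + 267693} = \frac{1}{\left(-594 + 1058499 i \sqrt{66}\right)^{2} + 267693} = \frac{1}{267693 + \left(-594 + 1058499 i \sqrt{66}\right)^{2}}$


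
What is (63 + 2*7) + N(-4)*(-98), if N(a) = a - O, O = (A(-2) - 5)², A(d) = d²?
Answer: 567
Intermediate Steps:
O = 1 (O = ((-2)² - 5)² = (4 - 5)² = (-1)² = 1)
N(a) = -1 + a (N(a) = a - 1*1 = a - 1 = -1 + a)
(63 + 2*7) + N(-4)*(-98) = (63 + 2*7) + (-1 - 4)*(-98) = (63 + 14) - 5*(-98) = 77 + 490 = 567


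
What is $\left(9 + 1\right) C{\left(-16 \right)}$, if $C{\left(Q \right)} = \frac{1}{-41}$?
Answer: $- \frac{10}{41} \approx -0.2439$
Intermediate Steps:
$C{\left(Q \right)} = - \frac{1}{41}$
$\left(9 + 1\right) C{\left(-16 \right)} = \left(9 + 1\right) \left(- \frac{1}{41}\right) = 10 \left(- \frac{1}{41}\right) = - \frac{10}{41}$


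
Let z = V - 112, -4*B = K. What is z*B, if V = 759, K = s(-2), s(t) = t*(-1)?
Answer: -647/2 ≈ -323.50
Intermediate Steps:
s(t) = -t
K = 2 (K = -1*(-2) = 2)
B = -1/2 (B = -1/4*2 = -1/2 ≈ -0.50000)
z = 647 (z = 759 - 112 = 647)
z*B = 647*(-1/2) = -647/2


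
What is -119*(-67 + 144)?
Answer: -9163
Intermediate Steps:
-119*(-67 + 144) = -119*77 = -9163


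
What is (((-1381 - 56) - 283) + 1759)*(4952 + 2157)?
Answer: 277251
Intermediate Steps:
(((-1381 - 56) - 283) + 1759)*(4952 + 2157) = ((-1437 - 283) + 1759)*7109 = (-1720 + 1759)*7109 = 39*7109 = 277251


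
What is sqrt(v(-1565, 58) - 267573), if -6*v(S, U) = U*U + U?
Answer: I*sqrt(2413290)/3 ≈ 517.83*I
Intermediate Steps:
v(S, U) = -U/6 - U**2/6 (v(S, U) = -(U*U + U)/6 = -(U**2 + U)/6 = -(U + U**2)/6 = -U/6 - U**2/6)
sqrt(v(-1565, 58) - 267573) = sqrt(-1/6*58*(1 + 58) - 267573) = sqrt(-1/6*58*59 - 267573) = sqrt(-1711/3 - 267573) = sqrt(-804430/3) = I*sqrt(2413290)/3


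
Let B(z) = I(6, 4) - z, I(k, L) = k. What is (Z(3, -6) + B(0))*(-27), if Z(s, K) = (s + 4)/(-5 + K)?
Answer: -1593/11 ≈ -144.82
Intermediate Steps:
Z(s, K) = (4 + s)/(-5 + K)
B(z) = 6 - z
(Z(3, -6) + B(0))*(-27) = ((4 + 3)/(-5 - 6) + (6 - 1*0))*(-27) = (7/(-11) + (6 + 0))*(-27) = (-1/11*7 + 6)*(-27) = (-7/11 + 6)*(-27) = (59/11)*(-27) = -1593/11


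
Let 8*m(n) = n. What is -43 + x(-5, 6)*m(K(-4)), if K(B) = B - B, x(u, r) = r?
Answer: -43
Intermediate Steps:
K(B) = 0
m(n) = n/8
-43 + x(-5, 6)*m(K(-4)) = -43 + 6*((⅛)*0) = -43 + 6*0 = -43 + 0 = -43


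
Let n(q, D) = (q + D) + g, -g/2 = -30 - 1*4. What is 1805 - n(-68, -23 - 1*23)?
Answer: 1851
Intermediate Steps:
g = 68 (g = -2*(-30 - 1*4) = -2*(-30 - 4) = -2*(-34) = 68)
n(q, D) = 68 + D + q (n(q, D) = (q + D) + 68 = (D + q) + 68 = 68 + D + q)
1805 - n(-68, -23 - 1*23) = 1805 - (68 + (-23 - 1*23) - 68) = 1805 - (68 + (-23 - 23) - 68) = 1805 - (68 - 46 - 68) = 1805 - 1*(-46) = 1805 + 46 = 1851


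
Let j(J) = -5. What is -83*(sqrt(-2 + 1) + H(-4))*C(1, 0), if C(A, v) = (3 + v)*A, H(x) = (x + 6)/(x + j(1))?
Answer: 166/3 - 249*I ≈ 55.333 - 249.0*I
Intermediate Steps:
H(x) = (6 + x)/(-5 + x) (H(x) = (x + 6)/(x - 5) = (6 + x)/(-5 + x))
C(A, v) = A*(3 + v)
-83*(sqrt(-2 + 1) + H(-4))*C(1, 0) = -83*(sqrt(-2 + 1) + (6 - 4)/(-5 - 4))*1*(3 + 0) = -83*(sqrt(-1) + 2/(-9))*1*3 = -83*(I - 1/9*2)*3 = -83*(I - 2/9)*3 = -83*(-2/9 + I)*3 = -83*(-2/3 + 3*I) = 166/3 - 249*I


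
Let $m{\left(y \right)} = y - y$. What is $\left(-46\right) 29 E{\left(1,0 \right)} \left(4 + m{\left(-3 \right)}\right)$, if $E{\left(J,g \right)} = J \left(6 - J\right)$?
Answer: $-26680$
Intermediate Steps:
$m{\left(y \right)} = 0$
$\left(-46\right) 29 E{\left(1,0 \right)} \left(4 + m{\left(-3 \right)}\right) = \left(-46\right) 29 \cdot 1 \left(6 - 1\right) \left(4 + 0\right) = - 1334 \cdot 1 \left(6 - 1\right) 4 = - 1334 \cdot 1 \cdot 5 \cdot 4 = - 1334 \cdot 5 \cdot 4 = \left(-1334\right) 20 = -26680$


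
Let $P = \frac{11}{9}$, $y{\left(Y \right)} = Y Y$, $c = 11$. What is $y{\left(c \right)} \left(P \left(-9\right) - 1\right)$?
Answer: $-1452$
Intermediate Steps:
$y{\left(Y \right)} = Y^{2}$
$P = \frac{11}{9}$ ($P = 11 \cdot \frac{1}{9} = \frac{11}{9} \approx 1.2222$)
$y{\left(c \right)} \left(P \left(-9\right) - 1\right) = 11^{2} \left(\frac{11}{9} \left(-9\right) - 1\right) = 121 \left(-11 - 1\right) = 121 \left(-12\right) = -1452$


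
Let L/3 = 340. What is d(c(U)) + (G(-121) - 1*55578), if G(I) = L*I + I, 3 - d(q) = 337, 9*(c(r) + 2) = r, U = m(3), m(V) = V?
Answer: -179453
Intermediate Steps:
L = 1020 (L = 3*340 = 1020)
U = 3
c(r) = -2 + r/9
d(q) = -334 (d(q) = 3 - 1*337 = 3 - 337 = -334)
G(I) = 1021*I (G(I) = 1020*I + I = 1021*I)
d(c(U)) + (G(-121) - 1*55578) = -334 + (1021*(-121) - 1*55578) = -334 + (-123541 - 55578) = -334 - 179119 = -179453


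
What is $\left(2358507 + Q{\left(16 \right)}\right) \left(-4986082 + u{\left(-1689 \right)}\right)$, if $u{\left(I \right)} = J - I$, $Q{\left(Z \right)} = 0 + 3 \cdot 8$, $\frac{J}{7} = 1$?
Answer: $-11755828896966$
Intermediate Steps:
$J = 7$ ($J = 7 \cdot 1 = 7$)
$Q{\left(Z \right)} = 24$ ($Q{\left(Z \right)} = 0 + 24 = 24$)
$u{\left(I \right)} = 7 - I$
$\left(2358507 + Q{\left(16 \right)}\right) \left(-4986082 + u{\left(-1689 \right)}\right) = \left(2358507 + 24\right) \left(-4986082 + \left(7 - -1689\right)\right) = 2358531 \left(-4986082 + \left(7 + 1689\right)\right) = 2358531 \left(-4986082 + 1696\right) = 2358531 \left(-4984386\right) = -11755828896966$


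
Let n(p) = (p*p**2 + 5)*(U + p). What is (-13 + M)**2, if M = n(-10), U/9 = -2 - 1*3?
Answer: 2993402944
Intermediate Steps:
U = -45 (U = 9*(-2 - 1*3) = 9*(-2 - 3) = 9*(-5) = -45)
n(p) = (-45 + p)*(5 + p**3) (n(p) = (p*p**2 + 5)*(-45 + p) = (p**3 + 5)*(-45 + p) = (5 + p**3)*(-45 + p) = (-45 + p)*(5 + p**3))
M = 54725 (M = -225 + (-10)**4 - 45*(-10)**3 + 5*(-10) = -225 + 10000 - 45*(-1000) - 50 = -225 + 10000 + 45000 - 50 = 54725)
(-13 + M)**2 = (-13 + 54725)**2 = 54712**2 = 2993402944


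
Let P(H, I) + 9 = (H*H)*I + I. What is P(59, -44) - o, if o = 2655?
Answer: -155872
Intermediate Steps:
P(H, I) = -9 + I + I*H**2 (P(H, I) = -9 + ((H*H)*I + I) = -9 + (H**2*I + I) = -9 + (I*H**2 + I) = -9 + (I + I*H**2) = -9 + I + I*H**2)
P(59, -44) - o = (-9 - 44 - 44*59**2) - 1*2655 = (-9 - 44 - 44*3481) - 2655 = (-9 - 44 - 153164) - 2655 = -153217 - 2655 = -155872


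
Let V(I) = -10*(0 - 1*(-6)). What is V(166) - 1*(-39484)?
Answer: 39424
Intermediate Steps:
V(I) = -60 (V(I) = -10*(0 + 6) = -10*6 = -60)
V(166) - 1*(-39484) = -60 - 1*(-39484) = -60 + 39484 = 39424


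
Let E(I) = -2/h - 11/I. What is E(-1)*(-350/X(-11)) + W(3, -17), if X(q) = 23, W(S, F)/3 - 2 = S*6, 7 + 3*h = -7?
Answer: -2620/23 ≈ -113.91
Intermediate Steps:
h = -14/3 (h = -7/3 + (1/3)*(-7) = -7/3 - 7/3 = -14/3 ≈ -4.6667)
W(S, F) = 6 + 18*S (W(S, F) = 6 + 3*(S*6) = 6 + 3*(6*S) = 6 + 18*S)
E(I) = 3/7 - 11/I (E(I) = -2/(-14/3) - 11/I = -2*(-3/14) - 11/I = 3/7 - 11/I)
E(-1)*(-350/X(-11)) + W(3, -17) = (3/7 - 11/(-1))*(-350/23) + (6 + 18*3) = (3/7 - 11*(-1))*(-350*1/23) + (6 + 54) = (3/7 + 11)*(-350/23) + 60 = (80/7)*(-350/23) + 60 = -4000/23 + 60 = -2620/23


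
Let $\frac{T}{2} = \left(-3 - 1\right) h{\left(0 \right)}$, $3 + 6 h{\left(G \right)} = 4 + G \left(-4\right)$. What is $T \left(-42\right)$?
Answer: $56$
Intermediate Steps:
$h{\left(G \right)} = \frac{1}{6} - \frac{2 G}{3}$ ($h{\left(G \right)} = - \frac{1}{2} + \frac{4 + G \left(-4\right)}{6} = - \frac{1}{2} + \frac{4 - 4 G}{6} = - \frac{1}{2} - \left(- \frac{2}{3} + \frac{2 G}{3}\right) = \frac{1}{6} - \frac{2 G}{3}$)
$T = - \frac{4}{3}$ ($T = 2 \left(-3 - 1\right) \left(\frac{1}{6} - 0\right) = 2 \left(- 4 \left(\frac{1}{6} + 0\right)\right) = 2 \left(\left(-4\right) \frac{1}{6}\right) = 2 \left(- \frac{2}{3}\right) = - \frac{4}{3} \approx -1.3333$)
$T \left(-42\right) = \left(- \frac{4}{3}\right) \left(-42\right) = 56$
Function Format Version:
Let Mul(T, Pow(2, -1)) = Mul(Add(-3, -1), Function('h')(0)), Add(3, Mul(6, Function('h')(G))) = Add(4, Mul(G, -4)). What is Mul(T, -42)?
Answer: 56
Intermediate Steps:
Function('h')(G) = Add(Rational(1, 6), Mul(Rational(-2, 3), G)) (Function('h')(G) = Add(Rational(-1, 2), Mul(Rational(1, 6), Add(4, Mul(G, -4)))) = Add(Rational(-1, 2), Mul(Rational(1, 6), Add(4, Mul(-4, G)))) = Add(Rational(-1, 2), Add(Rational(2, 3), Mul(Rational(-2, 3), G))) = Add(Rational(1, 6), Mul(Rational(-2, 3), G)))
T = Rational(-4, 3) (T = Mul(2, Mul(Add(-3, -1), Add(Rational(1, 6), Mul(Rational(-2, 3), 0)))) = Mul(2, Mul(-4, Add(Rational(1, 6), 0))) = Mul(2, Mul(-4, Rational(1, 6))) = Mul(2, Rational(-2, 3)) = Rational(-4, 3) ≈ -1.3333)
Mul(T, -42) = Mul(Rational(-4, 3), -42) = 56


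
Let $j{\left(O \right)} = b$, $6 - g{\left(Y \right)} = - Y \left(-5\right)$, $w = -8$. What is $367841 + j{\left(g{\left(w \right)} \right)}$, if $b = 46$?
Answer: $367887$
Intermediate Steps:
$g{\left(Y \right)} = 6 - 5 Y$ ($g{\left(Y \right)} = 6 - - Y \left(-5\right) = 6 - 5 Y$)
$j{\left(O \right)} = 46$
$367841 + j{\left(g{\left(w \right)} \right)} = 367841 + 46 = 367887$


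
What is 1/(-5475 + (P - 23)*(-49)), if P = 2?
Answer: -1/4446 ≈ -0.00022492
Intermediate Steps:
1/(-5475 + (P - 23)*(-49)) = 1/(-5475 + (2 - 23)*(-49)) = 1/(-5475 - 21*(-49)) = 1/(-5475 + 1029) = 1/(-4446) = -1/4446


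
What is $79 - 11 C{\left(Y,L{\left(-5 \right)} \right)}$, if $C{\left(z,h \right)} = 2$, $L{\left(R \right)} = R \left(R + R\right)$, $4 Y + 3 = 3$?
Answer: $57$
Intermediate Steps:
$Y = 0$ ($Y = - \frac{3}{4} + \frac{1}{4} \cdot 3 = - \frac{3}{4} + \frac{3}{4} = 0$)
$L{\left(R \right)} = 2 R^{2}$ ($L{\left(R \right)} = R 2 R = 2 R^{2}$)
$79 - 11 C{\left(Y,L{\left(-5 \right)} \right)} = 79 - 22 = 57$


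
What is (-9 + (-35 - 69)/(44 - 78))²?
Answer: 10201/289 ≈ 35.298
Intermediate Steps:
(-9 + (-35 - 69)/(44 - 78))² = (-9 - 104/(-34))² = (-9 - 104*(-1/34))² = (-9 + 52/17)² = (-101/17)² = 10201/289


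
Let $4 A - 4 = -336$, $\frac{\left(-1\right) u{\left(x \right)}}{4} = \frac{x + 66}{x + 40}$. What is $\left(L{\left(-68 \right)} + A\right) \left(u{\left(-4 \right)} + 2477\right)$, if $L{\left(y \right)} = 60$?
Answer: $- \frac{511313}{9} \approx -56813.0$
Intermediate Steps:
$u{\left(x \right)} = - \frac{4 \left(66 + x\right)}{40 + x}$ ($u{\left(x \right)} = - 4 \frac{x + 66}{x + 40} = - 4 \frac{66 + x}{40 + x} = - \frac{4 \left(66 + x\right)}{40 + x}$)
$A = -83$ ($A = 1 + \frac{1}{4} \left(-336\right) = 1 - 84 = -83$)
$\left(L{\left(-68 \right)} + A\right) \left(u{\left(-4 \right)} + 2477\right) = \left(60 - 83\right) \left(\frac{4 \left(-66 - -4\right)}{40 - 4} + 2477\right) = - 23 \left(\frac{4 \left(-66 + 4\right)}{36} + 2477\right) = - 23 \left(4 \cdot \frac{1}{36} \left(-62\right) + 2477\right) = - 23 \left(- \frac{62}{9} + 2477\right) = \left(-23\right) \frac{22231}{9} = - \frac{511313}{9}$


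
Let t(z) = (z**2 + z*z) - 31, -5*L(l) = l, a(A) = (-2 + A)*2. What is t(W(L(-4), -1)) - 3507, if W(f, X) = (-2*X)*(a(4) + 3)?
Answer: -3146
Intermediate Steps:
a(A) = -4 + 2*A
L(l) = -l/5
W(f, X) = -14*X (W(f, X) = (-2*X)*((-4 + 2*4) + 3) = (-2*X)*((-4 + 8) + 3) = (-2*X)*(4 + 3) = -2*X*7 = -14*X)
t(z) = -31 + 2*z**2 (t(z) = (z**2 + z**2) - 31 = 2*z**2 - 31 = -31 + 2*z**2)
t(W(L(-4), -1)) - 3507 = (-31 + 2*(-14*(-1))**2) - 3507 = (-31 + 2*14**2) - 3507 = (-31 + 2*196) - 3507 = (-31 + 392) - 3507 = 361 - 3507 = -3146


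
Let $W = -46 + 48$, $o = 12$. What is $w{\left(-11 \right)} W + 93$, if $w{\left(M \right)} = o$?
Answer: $117$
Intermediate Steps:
$w{\left(M \right)} = 12$
$W = 2$
$w{\left(-11 \right)} W + 93 = 12 \cdot 2 + 93 = 24 + 93 = 117$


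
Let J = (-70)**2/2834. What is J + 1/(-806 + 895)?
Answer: 219467/126113 ≈ 1.7402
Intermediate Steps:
J = 2450/1417 (J = 4900*(1/2834) = 2450/1417 ≈ 1.7290)
J + 1/(-806 + 895) = 2450/1417 + 1/(-806 + 895) = 2450/1417 + 1/89 = 219467/126113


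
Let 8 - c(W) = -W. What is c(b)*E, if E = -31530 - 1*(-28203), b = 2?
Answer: -33270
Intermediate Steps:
c(W) = 8 + W (c(W) = 8 - (-1)*W = 8 + W)
E = -3327 (E = -31530 + 28203 = -3327)
c(b)*E = (8 + 2)*(-3327) = 10*(-3327) = -33270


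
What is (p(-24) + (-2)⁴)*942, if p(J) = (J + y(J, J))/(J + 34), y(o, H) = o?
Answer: 52752/5 ≈ 10550.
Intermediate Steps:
p(J) = 2*J/(34 + J) (p(J) = (J + J)/(J + 34) = (2*J)/(34 + J) = 2*J/(34 + J))
(p(-24) + (-2)⁴)*942 = (2*(-24)/(34 - 24) + (-2)⁴)*942 = (2*(-24)/10 + 16)*942 = (2*(-24)*(⅒) + 16)*942 = (-24/5 + 16)*942 = (56/5)*942 = 52752/5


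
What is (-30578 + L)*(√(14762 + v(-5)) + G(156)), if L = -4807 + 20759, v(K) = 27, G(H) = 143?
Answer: -2091518 - 14626*√14789 ≈ -3.8702e+6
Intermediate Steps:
L = 15952
(-30578 + L)*(√(14762 + v(-5)) + G(156)) = (-30578 + 15952)*(√(14762 + 27) + 143) = -14626*(√14789 + 143) = -14626*(143 + √14789) = -2091518 - 14626*√14789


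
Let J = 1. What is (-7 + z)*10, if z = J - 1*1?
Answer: -70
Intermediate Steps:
z = 0 (z = 1 - 1*1 = 1 - 1 = 0)
(-7 + z)*10 = (-7 + 0)*10 = -7*10 = -70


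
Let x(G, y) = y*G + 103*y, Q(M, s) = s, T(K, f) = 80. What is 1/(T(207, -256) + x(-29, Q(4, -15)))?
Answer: -1/1030 ≈ -0.00097087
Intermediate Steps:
x(G, y) = 103*y + G*y (x(G, y) = G*y + 103*y = 103*y + G*y)
1/(T(207, -256) + x(-29, Q(4, -15))) = 1/(80 - 15*(103 - 29)) = 1/(80 - 15*74) = 1/(80 - 1110) = 1/(-1030) = -1/1030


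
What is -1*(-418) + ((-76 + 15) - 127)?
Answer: 230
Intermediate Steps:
-1*(-418) + ((-76 + 15) - 127) = 418 + (-61 - 127) = 418 - 188 = 230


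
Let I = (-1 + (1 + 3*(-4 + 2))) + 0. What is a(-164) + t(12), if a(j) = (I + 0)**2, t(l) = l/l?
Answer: 37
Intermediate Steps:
t(l) = 1
I = -6 (I = (-1 + (1 + 3*(-2))) + 0 = (-1 + (1 - 6)) + 0 = (-1 - 5) + 0 = -6 + 0 = -6)
a(j) = 36 (a(j) = (-6 + 0)**2 = (-6)**2 = 36)
a(-164) + t(12) = 36 + 1 = 37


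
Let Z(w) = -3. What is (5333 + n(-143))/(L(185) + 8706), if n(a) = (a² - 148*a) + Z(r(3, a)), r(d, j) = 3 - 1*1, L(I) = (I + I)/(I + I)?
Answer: 46943/8707 ≈ 5.3914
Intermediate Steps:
L(I) = 1 (L(I) = (2*I)/((2*I)) = (2*I)*(1/(2*I)) = 1)
r(d, j) = 2 (r(d, j) = 3 - 1 = 2)
n(a) = -3 + a² - 148*a (n(a) = (a² - 148*a) - 3 = -3 + a² - 148*a)
(5333 + n(-143))/(L(185) + 8706) = (5333 + (-3 + (-143)² - 148*(-143)))/(1 + 8706) = (5333 + (-3 + 20449 + 21164))/8707 = (5333 + 41610)*(1/8707) = 46943*(1/8707) = 46943/8707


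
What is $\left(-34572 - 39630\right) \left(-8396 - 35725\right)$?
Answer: $3273866442$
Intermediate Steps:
$\left(-34572 - 39630\right) \left(-8396 - 35725\right) = \left(-74202\right) \left(-44121\right) = 3273866442$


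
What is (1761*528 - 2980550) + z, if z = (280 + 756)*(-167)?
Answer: -2223754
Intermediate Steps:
z = -173012 (z = 1036*(-167) = -173012)
(1761*528 - 2980550) + z = (1761*528 - 2980550) - 173012 = (929808 - 2980550) - 173012 = -2050742 - 173012 = -2223754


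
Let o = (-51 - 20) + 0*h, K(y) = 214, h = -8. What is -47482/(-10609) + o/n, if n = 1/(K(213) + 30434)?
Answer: -23085221390/10609 ≈ -2.1760e+6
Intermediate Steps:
n = 1/30648 (n = 1/(214 + 30434) = 1/30648 ≈ 3.2629e-5)
o = -71 (o = (-51 - 20) + 0*(-8) = -71 + 0 = -71)
-47482/(-10609) + o/n = -47482/(-10609) - 71/1/30648 = -47482*(-1/10609) - 71*30648 = 47482/10609 - 2176008 = -23085221390/10609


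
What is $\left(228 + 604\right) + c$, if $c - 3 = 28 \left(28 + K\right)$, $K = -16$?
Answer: $1171$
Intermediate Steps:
$c = 339$ ($c = 3 + 28 \left(28 - 16\right) = 3 + 28 \cdot 12 = 3 + 336 = 339$)
$\left(228 + 604\right) + c = \left(228 + 604\right) + 339 = 832 + 339 = 1171$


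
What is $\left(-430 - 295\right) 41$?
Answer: $-29725$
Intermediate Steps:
$\left(-430 - 295\right) 41 = \left(-725\right) 41 = -29725$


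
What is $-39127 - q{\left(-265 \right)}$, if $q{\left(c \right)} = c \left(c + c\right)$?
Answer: $-179577$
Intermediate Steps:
$q{\left(c \right)} = 2 c^{2}$ ($q{\left(c \right)} = c 2 c = 2 c^{2}$)
$-39127 - q{\left(-265 \right)} = -39127 - 2 \left(-265\right)^{2} = -39127 - 2 \cdot 70225 = -39127 - 140450 = -179577$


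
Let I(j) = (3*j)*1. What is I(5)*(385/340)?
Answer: 1155/68 ≈ 16.985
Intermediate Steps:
I(j) = 3*j
I(5)*(385/340) = (3*5)*(385/340) = 15*(385*(1/340)) = 15*(77/68) = 1155/68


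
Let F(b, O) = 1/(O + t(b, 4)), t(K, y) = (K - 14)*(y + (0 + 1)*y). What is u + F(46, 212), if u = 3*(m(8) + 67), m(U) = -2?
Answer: 91261/468 ≈ 195.00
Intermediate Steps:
t(K, y) = 2*y*(-14 + K) (t(K, y) = (-14 + K)*(y + 1*y) = (-14 + K)*(y + y) = (-14 + K)*(2*y) = 2*y*(-14 + K))
u = 195 (u = 3*(-2 + 67) = 3*65 = 195)
F(b, O) = 1/(-112 + O + 8*b) (F(b, O) = 1/(O + 2*4*(-14 + b)) = 1/(O + (-112 + 8*b)) = 1/(-112 + O + 8*b))
u + F(46, 212) = 195 + 1/(-112 + 212 + 8*46) = 195 + 1/(-112 + 212 + 368) = 195 + 1/468 = 91261/468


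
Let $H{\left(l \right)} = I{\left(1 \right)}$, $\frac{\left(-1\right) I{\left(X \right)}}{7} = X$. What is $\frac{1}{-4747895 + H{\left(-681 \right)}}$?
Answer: $- \frac{1}{4747902} \approx -2.1062 \cdot 10^{-7}$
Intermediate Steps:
$I{\left(X \right)} = - 7 X$
$H{\left(l \right)} = -7$ ($H{\left(l \right)} = \left(-7\right) 1 = -7$)
$\frac{1}{-4747895 + H{\left(-681 \right)}} = \frac{1}{-4747895 - 7} = \frac{1}{-4747902} = - \frac{1}{4747902}$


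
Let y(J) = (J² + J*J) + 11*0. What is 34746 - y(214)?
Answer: -56846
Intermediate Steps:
y(J) = 2*J² (y(J) = (J² + J²) + 0 = 2*J² + 0 = 2*J²)
34746 - y(214) = 34746 - 2*214² = 34746 - 2*45796 = 34746 - 1*91592 = 34746 - 91592 = -56846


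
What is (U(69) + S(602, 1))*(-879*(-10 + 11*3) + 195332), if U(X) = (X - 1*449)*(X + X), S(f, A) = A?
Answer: -9182855485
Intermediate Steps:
U(X) = 2*X*(-449 + X) (U(X) = (X - 449)*(2*X) = (-449 + X)*(2*X) = 2*X*(-449 + X))
(U(69) + S(602, 1))*(-879*(-10 + 11*3) + 195332) = (2*69*(-449 + 69) + 1)*(-879*(-10 + 11*3) + 195332) = (2*69*(-380) + 1)*(-879*(-10 + 33) + 195332) = (-52440 + 1)*(-879*23 + 195332) = -52439*(-20217 + 195332) = -52439*175115 = -9182855485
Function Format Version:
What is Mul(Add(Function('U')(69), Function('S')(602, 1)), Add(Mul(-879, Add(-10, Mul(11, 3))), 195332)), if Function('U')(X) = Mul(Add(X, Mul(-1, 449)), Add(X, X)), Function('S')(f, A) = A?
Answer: -9182855485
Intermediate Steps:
Function('U')(X) = Mul(2, X, Add(-449, X)) (Function('U')(X) = Mul(Add(X, -449), Mul(2, X)) = Mul(Add(-449, X), Mul(2, X)) = Mul(2, X, Add(-449, X)))
Mul(Add(Function('U')(69), Function('S')(602, 1)), Add(Mul(-879, Add(-10, Mul(11, 3))), 195332)) = Mul(Add(Mul(2, 69, Add(-449, 69)), 1), Add(Mul(-879, Add(-10, Mul(11, 3))), 195332)) = Mul(Add(Mul(2, 69, -380), 1), Add(Mul(-879, Add(-10, 33)), 195332)) = Mul(Add(-52440, 1), Add(Mul(-879, 23), 195332)) = Mul(-52439, Add(-20217, 195332)) = Mul(-52439, 175115) = -9182855485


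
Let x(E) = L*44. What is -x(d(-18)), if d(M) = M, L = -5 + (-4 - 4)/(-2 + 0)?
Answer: 44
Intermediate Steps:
L = -1 (L = -5 - 8/(-2) = -5 - ½*(-8) = -5 + 4 = -1)
x(E) = -44 (x(E) = -1*44 = -44)
-x(d(-18)) = -1*(-44) = 44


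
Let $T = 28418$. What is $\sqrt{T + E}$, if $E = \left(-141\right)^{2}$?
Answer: $\sqrt{48299} \approx 219.77$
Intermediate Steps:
$E = 19881$
$\sqrt{T + E} = \sqrt{28418 + 19881} = \sqrt{48299}$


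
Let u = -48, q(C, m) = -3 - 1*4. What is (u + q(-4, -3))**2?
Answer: 3025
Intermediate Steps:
q(C, m) = -7 (q(C, m) = -3 - 4 = -7)
(u + q(-4, -3))**2 = (-48 - 7)**2 = (-55)**2 = 3025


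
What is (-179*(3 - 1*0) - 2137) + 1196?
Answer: -1478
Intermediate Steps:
(-179*(3 - 1*0) - 2137) + 1196 = (-179*(3 + 0) - 2137) + 1196 = (-179*3 - 2137) + 1196 = (-537 - 2137) + 1196 = -2674 + 1196 = -1478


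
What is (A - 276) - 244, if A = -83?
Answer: -603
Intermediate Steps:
(A - 276) - 244 = (-83 - 276) - 244 = -359 - 244 = -603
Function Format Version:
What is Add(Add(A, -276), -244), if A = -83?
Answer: -603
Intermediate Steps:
Add(Add(A, -276), -244) = Add(Add(-83, -276), -244) = Add(-359, -244) = -603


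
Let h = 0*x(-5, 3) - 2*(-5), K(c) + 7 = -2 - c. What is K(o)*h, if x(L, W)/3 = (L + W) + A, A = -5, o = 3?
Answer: -120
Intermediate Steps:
x(L, W) = -15 + 3*L + 3*W (x(L, W) = 3*((L + W) - 5) = 3*(-5 + L + W) = -15 + 3*L + 3*W)
K(c) = -9 - c (K(c) = -7 + (-2 - c) = -9 - c)
h = 10 (h = 0*(-15 + 3*(-5) + 3*3) - 2*(-5) = 0*(-15 - 15 + 9) + 10 = 0*(-21) + 10 = 0 + 10 = 10)
K(o)*h = (-9 - 1*3)*10 = (-9 - 3)*10 = -12*10 = -120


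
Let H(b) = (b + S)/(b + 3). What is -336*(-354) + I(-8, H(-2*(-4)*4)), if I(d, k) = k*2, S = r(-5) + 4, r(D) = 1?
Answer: 4163114/35 ≈ 1.1895e+5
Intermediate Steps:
S = 5 (S = 1 + 4 = 5)
H(b) = (5 + b)/(3 + b) (H(b) = (b + 5)/(b + 3) = (5 + b)/(3 + b))
I(d, k) = 2*k
-336*(-354) + I(-8, H(-2*(-4)*4)) = -336*(-354) + 2*((5 - 2*(-4)*4)/(3 - 2*(-4)*4)) = 118944 + 2*((5 + 8*4)/(3 + 8*4)) = 118944 + 2*((5 + 32)/(3 + 32)) = 118944 + 2*(37/35) = 118944 + 74/35 = 4163114/35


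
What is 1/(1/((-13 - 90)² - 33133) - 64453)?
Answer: -22524/1451739373 ≈ -1.5515e-5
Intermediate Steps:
1/(1/((-13 - 90)² - 33133) - 64453) = 1/(1/((-103)² - 33133) - 64453) = 1/(1/(10609 - 33133) - 64453) = 1/(1/(-22524) - 64453) = 1/(-1/22524 - 64453) = 1/(-1451739373/22524) = -22524/1451739373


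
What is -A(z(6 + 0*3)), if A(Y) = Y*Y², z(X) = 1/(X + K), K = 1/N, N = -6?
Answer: -216/42875 ≈ -0.0050379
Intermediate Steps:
K = -⅙ (K = 1/(-6) = -⅙ ≈ -0.16667)
z(X) = 1/(-⅙ + X) (z(X) = 1/(X - ⅙) = 1/(-⅙ + X))
A(Y) = Y³
-A(z(6 + 0*3)) = -(6/(-1 + 6*(6 + 0*3)))³ = -(6/(-1 + 6*(6 + 0)))³ = -(6/(-1 + 6*6))³ = -(6/(-1 + 36))³ = -(6/35)³ = -1*216/42875 = -216/42875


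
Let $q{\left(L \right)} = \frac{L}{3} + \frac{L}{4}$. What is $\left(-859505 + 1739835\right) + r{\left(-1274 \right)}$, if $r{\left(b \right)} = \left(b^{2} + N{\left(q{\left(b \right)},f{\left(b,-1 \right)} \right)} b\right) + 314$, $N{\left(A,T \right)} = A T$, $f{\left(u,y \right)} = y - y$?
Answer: $2503720$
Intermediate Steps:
$f{\left(u,y \right)} = 0$
$q{\left(L \right)} = \frac{7 L}{12}$ ($q{\left(L \right)} = L \frac{1}{3} + L \frac{1}{4} = \frac{L}{3} + \frac{L}{4} = \frac{7 L}{12}$)
$r{\left(b \right)} = 314 + b^{2}$ ($r{\left(b \right)} = \left(b^{2} + \frac{7 b}{12} \cdot 0 b\right) + 314 = \left(b^{2} + 0 b\right) + 314 = \left(b^{2} + 0\right) + 314 = b^{2} + 314 = 314 + b^{2}$)
$\left(-859505 + 1739835\right) + r{\left(-1274 \right)} = \left(-859505 + 1739835\right) + \left(314 + \left(-1274\right)^{2}\right) = 880330 + \left(314 + 1623076\right) = 880330 + 1623390 = 2503720$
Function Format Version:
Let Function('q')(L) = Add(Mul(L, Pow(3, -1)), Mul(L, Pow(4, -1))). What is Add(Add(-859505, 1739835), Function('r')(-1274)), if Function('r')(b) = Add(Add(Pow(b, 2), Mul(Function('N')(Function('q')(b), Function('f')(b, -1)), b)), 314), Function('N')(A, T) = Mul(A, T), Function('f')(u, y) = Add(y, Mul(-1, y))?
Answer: 2503720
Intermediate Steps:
Function('f')(u, y) = 0
Function('q')(L) = Mul(Rational(7, 12), L) (Function('q')(L) = Add(Mul(L, Rational(1, 3)), Mul(L, Rational(1, 4))) = Add(Mul(Rational(1, 3), L), Mul(Rational(1, 4), L)) = Mul(Rational(7, 12), L))
Function('r')(b) = Add(314, Pow(b, 2)) (Function('r')(b) = Add(Add(Pow(b, 2), Mul(Mul(Mul(Rational(7, 12), b), 0), b)), 314) = Add(Add(Pow(b, 2), Mul(0, b)), 314) = Add(Add(Pow(b, 2), 0), 314) = Add(Pow(b, 2), 314) = Add(314, Pow(b, 2)))
Add(Add(-859505, 1739835), Function('r')(-1274)) = Add(Add(-859505, 1739835), Add(314, Pow(-1274, 2))) = Add(880330, Add(314, 1623076)) = Add(880330, 1623390) = 2503720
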